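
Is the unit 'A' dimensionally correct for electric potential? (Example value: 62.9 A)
No

electric potential has SI base units: kg * m^2 / (A * s^3)
A does NOT reduce to kg * m^2 / (A * s^3); a valid unit for electric potential would be e.g. V.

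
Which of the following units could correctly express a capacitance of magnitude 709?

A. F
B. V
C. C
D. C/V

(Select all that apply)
A, D

capacitance has SI base units: A^2 * s^4 / (kg * m^2)

Checking each option against A^2 * s^4 / (kg * m^2):
  A. F: ✓ matches
  B. V: ✗ does not match
  C. C: ✗ does not match
  D. C/V: ✓ matches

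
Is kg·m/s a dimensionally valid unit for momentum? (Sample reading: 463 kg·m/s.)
Yes

momentum has SI base units: kg * m / s
kg·m/s reduces to the same SI base units, so it is a valid unit for momentum.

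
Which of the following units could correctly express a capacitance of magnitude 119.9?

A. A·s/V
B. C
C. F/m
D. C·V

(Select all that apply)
A

capacitance has SI base units: A^2 * s^4 / (kg * m^2)

Checking each option against A^2 * s^4 / (kg * m^2):
  A. A·s/V: ✓ matches
  B. C: ✗ does not match
  C. F/m: ✗ does not match
  D. C·V: ✗ does not match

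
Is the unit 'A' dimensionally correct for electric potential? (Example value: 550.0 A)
No

electric potential has SI base units: kg * m^2 / (A * s^3)
A does NOT reduce to kg * m^2 / (A * s^3); a valid unit for electric potential would be e.g. V.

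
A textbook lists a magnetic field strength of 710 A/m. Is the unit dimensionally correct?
Yes

magnetic field strength has SI base units: A / m
A/m reduces to the same SI base units, so it is a valid unit for magnetic field strength.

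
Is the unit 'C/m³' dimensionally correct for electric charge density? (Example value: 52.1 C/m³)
Yes

electric charge density has SI base units: A * s / m^3
C/m³ reduces to the same SI base units, so it is a valid unit for electric charge density.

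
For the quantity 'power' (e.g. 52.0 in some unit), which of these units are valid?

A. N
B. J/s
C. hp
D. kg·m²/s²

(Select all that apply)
B, C

power has SI base units: kg * m^2 / s^3

Checking each option against kg * m^2 / s^3:
  A. N: ✗ does not match
  B. J/s: ✓ matches
  C. hp: ✓ matches
  D. kg·m²/s²: ✗ does not match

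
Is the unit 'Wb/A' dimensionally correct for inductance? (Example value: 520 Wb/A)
Yes

inductance has SI base units: kg * m^2 / (A^2 * s^2)
Wb/A reduces to the same SI base units, so it is a valid unit for inductance.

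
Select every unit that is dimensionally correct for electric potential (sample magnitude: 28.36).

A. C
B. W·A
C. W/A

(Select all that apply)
C

electric potential has SI base units: kg * m^2 / (A * s^3)

Checking each option against kg * m^2 / (A * s^3):
  A. C: ✗ does not match
  B. W·A: ✗ does not match
  C. W/A: ✓ matches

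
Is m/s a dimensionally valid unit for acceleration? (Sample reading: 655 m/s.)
No

acceleration has SI base units: m / s^2
m/s does NOT reduce to m / s^2; a valid unit for acceleration would be e.g. m/s².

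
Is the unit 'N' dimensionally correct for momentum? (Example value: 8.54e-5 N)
No

momentum has SI base units: kg * m / s
N does NOT reduce to kg * m / s; a valid unit for momentum would be e.g. kg·m/s.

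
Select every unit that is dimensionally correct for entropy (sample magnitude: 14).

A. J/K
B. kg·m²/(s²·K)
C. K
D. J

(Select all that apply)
A, B

entropy has SI base units: kg * m^2 / (s^2 * K)

Checking each option against kg * m^2 / (s^2 * K):
  A. J/K: ✓ matches
  B. kg·m²/(s²·K): ✓ matches
  C. K: ✗ does not match
  D. J: ✗ does not match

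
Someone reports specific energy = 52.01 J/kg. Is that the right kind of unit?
Yes

specific energy has SI base units: m^2 / s^2
J/kg reduces to the same SI base units, so it is a valid unit for specific energy.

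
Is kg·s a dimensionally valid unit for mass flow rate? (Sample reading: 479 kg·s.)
No

mass flow rate has SI base units: kg / s
kg·s does NOT reduce to kg / s; a valid unit for mass flow rate would be e.g. kg/s.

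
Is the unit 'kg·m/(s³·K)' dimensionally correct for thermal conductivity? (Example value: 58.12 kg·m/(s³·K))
Yes

thermal conductivity has SI base units: kg * m / (s^3 * K)
kg·m/(s³·K) reduces to the same SI base units, so it is a valid unit for thermal conductivity.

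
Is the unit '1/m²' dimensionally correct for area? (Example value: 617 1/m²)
No

area has SI base units: m^2
1/m² does NOT reduce to m^2; a valid unit for area would be e.g. m².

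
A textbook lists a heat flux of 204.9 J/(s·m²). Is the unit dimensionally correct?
Yes

heat flux has SI base units: kg / s^3
J/(s·m²) reduces to the same SI base units, so it is a valid unit for heat flux.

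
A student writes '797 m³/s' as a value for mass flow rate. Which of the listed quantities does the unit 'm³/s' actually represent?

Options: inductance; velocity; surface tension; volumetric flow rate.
volumetric flow rate

mass flow rate should have units dimensionally equivalent to kg / s (e.g. kg/s).
The given unit 'm³/s' reduces to m^3 / s. Of the listed options, that is the dimensionality of volumetric flow rate.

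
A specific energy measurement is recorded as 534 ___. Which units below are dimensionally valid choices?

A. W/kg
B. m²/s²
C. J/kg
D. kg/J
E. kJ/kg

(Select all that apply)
B, C, E

specific energy has SI base units: m^2 / s^2

Checking each option against m^2 / s^2:
  A. W/kg: ✗ does not match
  B. m²/s²: ✓ matches
  C. J/kg: ✓ matches
  D. kg/J: ✗ does not match
  E. kJ/kg: ✓ matches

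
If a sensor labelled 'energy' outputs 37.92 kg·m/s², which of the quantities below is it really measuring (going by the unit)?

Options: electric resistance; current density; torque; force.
force

energy should have units dimensionally equivalent to kg * m^2 / s^2 (e.g. J).
The given unit 'kg·m/s²' reduces to kg * m / s^2. Of the listed options, that is the dimensionality of force.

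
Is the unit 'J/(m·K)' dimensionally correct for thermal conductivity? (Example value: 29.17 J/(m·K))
No

thermal conductivity has SI base units: kg * m / (s^3 * K)
J/(m·K) does NOT reduce to kg * m / (s^3 * K); a valid unit for thermal conductivity would be e.g. W/(m·K).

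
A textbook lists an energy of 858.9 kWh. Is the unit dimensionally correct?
Yes

energy has SI base units: kg * m^2 / s^2
kWh reduces to the same SI base units, so it is a valid unit for energy.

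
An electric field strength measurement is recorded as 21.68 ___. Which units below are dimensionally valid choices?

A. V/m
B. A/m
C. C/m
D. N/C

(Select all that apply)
A, D

electric field strength has SI base units: kg * m / (A * s^3)

Checking each option against kg * m / (A * s^3):
  A. V/m: ✓ matches
  B. A/m: ✗ does not match
  C. C/m: ✗ does not match
  D. N/C: ✓ matches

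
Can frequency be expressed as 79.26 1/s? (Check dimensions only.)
Yes

frequency has SI base units: 1 / s
1/s reduces to the same SI base units, so it is a valid unit for frequency.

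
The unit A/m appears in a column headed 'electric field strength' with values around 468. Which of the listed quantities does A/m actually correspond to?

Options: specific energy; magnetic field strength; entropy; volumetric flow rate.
magnetic field strength

electric field strength should have units dimensionally equivalent to kg * m / (A * s^3) (e.g. V/m).
The given unit 'A/m' reduces to A / m. Of the listed options, that is the dimensionality of magnetic field strength.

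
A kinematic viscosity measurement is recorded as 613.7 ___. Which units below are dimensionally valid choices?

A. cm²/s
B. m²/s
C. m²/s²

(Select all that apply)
A, B

kinematic viscosity has SI base units: m^2 / s

Checking each option against m^2 / s:
  A. cm²/s: ✓ matches
  B. m²/s: ✓ matches
  C. m²/s²: ✗ does not match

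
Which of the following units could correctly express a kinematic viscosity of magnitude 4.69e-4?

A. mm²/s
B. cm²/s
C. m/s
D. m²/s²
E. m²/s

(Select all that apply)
A, B, E

kinematic viscosity has SI base units: m^2 / s

Checking each option against m^2 / s:
  A. mm²/s: ✓ matches
  B. cm²/s: ✓ matches
  C. m/s: ✗ does not match
  D. m²/s²: ✗ does not match
  E. m²/s: ✓ matches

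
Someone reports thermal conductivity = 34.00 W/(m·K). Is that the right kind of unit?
Yes

thermal conductivity has SI base units: kg * m / (s^3 * K)
W/(m·K) reduces to the same SI base units, so it is a valid unit for thermal conductivity.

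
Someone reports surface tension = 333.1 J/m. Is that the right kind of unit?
No

surface tension has SI base units: kg / s^2
J/m does NOT reduce to kg / s^2; a valid unit for surface tension would be e.g. N/m.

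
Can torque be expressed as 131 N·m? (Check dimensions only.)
Yes

torque has SI base units: kg * m^2 / s^2
N·m reduces to the same SI base units, so it is a valid unit for torque.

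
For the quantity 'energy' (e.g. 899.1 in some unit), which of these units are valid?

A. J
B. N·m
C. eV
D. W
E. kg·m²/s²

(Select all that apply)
A, B, C, E

energy has SI base units: kg * m^2 / s^2

Checking each option against kg * m^2 / s^2:
  A. J: ✓ matches
  B. N·m: ✓ matches
  C. eV: ✓ matches
  D. W: ✗ does not match
  E. kg·m²/s²: ✓ matches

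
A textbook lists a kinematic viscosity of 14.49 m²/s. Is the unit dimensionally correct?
Yes

kinematic viscosity has SI base units: m^2 / s
m²/s reduces to the same SI base units, so it is a valid unit for kinematic viscosity.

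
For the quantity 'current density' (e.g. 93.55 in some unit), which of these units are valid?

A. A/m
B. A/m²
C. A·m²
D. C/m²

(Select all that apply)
B

current density has SI base units: A / m^2

Checking each option against A / m^2:
  A. A/m: ✗ does not match
  B. A/m²: ✓ matches
  C. A·m²: ✗ does not match
  D. C/m²: ✗ does not match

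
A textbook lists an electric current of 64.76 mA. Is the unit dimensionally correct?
Yes

electric current has SI base units: A
mA reduces to the same SI base units, so it is a valid unit for electric current.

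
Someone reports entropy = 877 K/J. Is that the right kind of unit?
No

entropy has SI base units: kg * m^2 / (s^2 * K)
K/J does NOT reduce to kg * m^2 / (s^2 * K); a valid unit for entropy would be e.g. J/K.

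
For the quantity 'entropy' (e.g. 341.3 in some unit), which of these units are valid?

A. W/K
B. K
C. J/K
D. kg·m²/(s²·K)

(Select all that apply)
C, D

entropy has SI base units: kg * m^2 / (s^2 * K)

Checking each option against kg * m^2 / (s^2 * K):
  A. W/K: ✗ does not match
  B. K: ✗ does not match
  C. J/K: ✓ matches
  D. kg·m²/(s²·K): ✓ matches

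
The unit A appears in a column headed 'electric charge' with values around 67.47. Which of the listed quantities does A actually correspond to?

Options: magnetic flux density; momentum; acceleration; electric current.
electric current

electric charge should have units dimensionally equivalent to A * s (e.g. C).
The given unit 'A' reduces to A. Of the listed options, that is the dimensionality of electric current.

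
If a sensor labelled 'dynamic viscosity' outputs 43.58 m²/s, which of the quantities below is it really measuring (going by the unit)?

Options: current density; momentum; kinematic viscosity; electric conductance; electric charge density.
kinematic viscosity

dynamic viscosity should have units dimensionally equivalent to kg / (m * s) (e.g. Pa·s).
The given unit 'm²/s' reduces to m^2 / s. Of the listed options, that is the dimensionality of kinematic viscosity.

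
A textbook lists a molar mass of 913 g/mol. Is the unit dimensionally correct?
Yes

molar mass has SI base units: kg / mol
g/mol reduces to the same SI base units, so it is a valid unit for molar mass.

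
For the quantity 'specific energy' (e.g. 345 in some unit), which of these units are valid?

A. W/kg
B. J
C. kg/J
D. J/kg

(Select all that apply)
D

specific energy has SI base units: m^2 / s^2

Checking each option against m^2 / s^2:
  A. W/kg: ✗ does not match
  B. J: ✗ does not match
  C. kg/J: ✗ does not match
  D. J/kg: ✓ matches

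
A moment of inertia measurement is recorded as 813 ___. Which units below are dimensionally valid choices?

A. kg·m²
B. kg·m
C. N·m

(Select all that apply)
A

moment of inertia has SI base units: kg * m^2

Checking each option against kg * m^2:
  A. kg·m²: ✓ matches
  B. kg·m: ✗ does not match
  C. N·m: ✗ does not match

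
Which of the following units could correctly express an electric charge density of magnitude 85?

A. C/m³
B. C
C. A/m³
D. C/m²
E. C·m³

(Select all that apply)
A

electric charge density has SI base units: A * s / m^3

Checking each option against A * s / m^3:
  A. C/m³: ✓ matches
  B. C: ✗ does not match
  C. A/m³: ✗ does not match
  D. C/m²: ✗ does not match
  E. C·m³: ✗ does not match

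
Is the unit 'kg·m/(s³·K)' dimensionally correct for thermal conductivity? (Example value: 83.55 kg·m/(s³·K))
Yes

thermal conductivity has SI base units: kg * m / (s^3 * K)
kg·m/(s³·K) reduces to the same SI base units, so it is a valid unit for thermal conductivity.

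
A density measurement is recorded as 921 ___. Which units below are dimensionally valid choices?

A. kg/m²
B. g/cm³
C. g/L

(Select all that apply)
B, C

density has SI base units: kg / m^3

Checking each option against kg / m^3:
  A. kg/m²: ✗ does not match
  B. g/cm³: ✓ matches
  C. g/L: ✓ matches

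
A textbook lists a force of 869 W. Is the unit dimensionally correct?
No

force has SI base units: kg * m / s^2
W does NOT reduce to kg * m / s^2; a valid unit for force would be e.g. N.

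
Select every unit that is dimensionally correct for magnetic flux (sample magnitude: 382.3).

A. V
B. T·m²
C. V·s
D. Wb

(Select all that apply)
B, C, D

magnetic flux has SI base units: kg * m^2 / (A * s^2)

Checking each option against kg * m^2 / (A * s^2):
  A. V: ✗ does not match
  B. T·m²: ✓ matches
  C. V·s: ✓ matches
  D. Wb: ✓ matches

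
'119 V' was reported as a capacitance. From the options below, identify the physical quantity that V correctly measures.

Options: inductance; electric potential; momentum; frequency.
electric potential

capacitance should have units dimensionally equivalent to A^2 * s^4 / (kg * m^2) (e.g. F).
The given unit 'V' reduces to kg * m^2 / (A * s^3). Of the listed options, that is the dimensionality of electric potential.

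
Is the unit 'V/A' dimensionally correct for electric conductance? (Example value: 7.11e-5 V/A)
No

electric conductance has SI base units: A^2 * s^3 / (kg * m^2)
V/A does NOT reduce to A^2 * s^3 / (kg * m^2); a valid unit for electric conductance would be e.g. S.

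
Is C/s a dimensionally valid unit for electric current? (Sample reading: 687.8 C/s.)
Yes

electric current has SI base units: A
C/s reduces to the same SI base units, so it is a valid unit for electric current.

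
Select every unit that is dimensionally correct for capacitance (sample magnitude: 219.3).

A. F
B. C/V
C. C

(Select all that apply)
A, B

capacitance has SI base units: A^2 * s^4 / (kg * m^2)

Checking each option against A^2 * s^4 / (kg * m^2):
  A. F: ✓ matches
  B. C/V: ✓ matches
  C. C: ✗ does not match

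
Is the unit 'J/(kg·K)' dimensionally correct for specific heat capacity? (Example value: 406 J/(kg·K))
Yes

specific heat capacity has SI base units: m^2 / (s^2 * K)
J/(kg·K) reduces to the same SI base units, so it is a valid unit for specific heat capacity.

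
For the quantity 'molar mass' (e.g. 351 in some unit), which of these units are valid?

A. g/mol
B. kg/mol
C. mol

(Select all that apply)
A, B

molar mass has SI base units: kg / mol

Checking each option against kg / mol:
  A. g/mol: ✓ matches
  B. kg/mol: ✓ matches
  C. mol: ✗ does not match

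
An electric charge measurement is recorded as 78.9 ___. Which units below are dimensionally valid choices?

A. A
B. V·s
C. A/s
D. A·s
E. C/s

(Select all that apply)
D

electric charge has SI base units: A * s

Checking each option against A * s:
  A. A: ✗ does not match
  B. V·s: ✗ does not match
  C. A/s: ✗ does not match
  D. A·s: ✓ matches
  E. C/s: ✗ does not match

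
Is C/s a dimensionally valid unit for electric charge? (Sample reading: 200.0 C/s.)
No

electric charge has SI base units: A * s
C/s does NOT reduce to A * s; a valid unit for electric charge would be e.g. C.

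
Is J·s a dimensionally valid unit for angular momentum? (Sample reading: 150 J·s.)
Yes

angular momentum has SI base units: kg * m^2 / s
J·s reduces to the same SI base units, so it is a valid unit for angular momentum.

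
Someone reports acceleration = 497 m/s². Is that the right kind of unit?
Yes

acceleration has SI base units: m / s^2
m/s² reduces to the same SI base units, so it is a valid unit for acceleration.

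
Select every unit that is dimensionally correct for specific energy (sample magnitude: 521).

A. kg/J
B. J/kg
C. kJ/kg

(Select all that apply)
B, C

specific energy has SI base units: m^2 / s^2

Checking each option against m^2 / s^2:
  A. kg/J: ✗ does not match
  B. J/kg: ✓ matches
  C. kJ/kg: ✓ matches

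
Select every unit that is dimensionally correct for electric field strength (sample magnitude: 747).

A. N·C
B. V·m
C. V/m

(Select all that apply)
C

electric field strength has SI base units: kg * m / (A * s^3)

Checking each option against kg * m / (A * s^3):
  A. N·C: ✗ does not match
  B. V·m: ✗ does not match
  C. V/m: ✓ matches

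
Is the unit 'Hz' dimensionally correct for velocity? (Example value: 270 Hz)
No

velocity has SI base units: m / s
Hz does NOT reduce to m / s; a valid unit for velocity would be e.g. m/s.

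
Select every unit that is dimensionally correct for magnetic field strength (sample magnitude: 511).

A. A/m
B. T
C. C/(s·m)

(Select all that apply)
A, C

magnetic field strength has SI base units: A / m

Checking each option against A / m:
  A. A/m: ✓ matches
  B. T: ✗ does not match
  C. C/(s·m): ✓ matches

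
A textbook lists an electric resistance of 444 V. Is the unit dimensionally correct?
No

electric resistance has SI base units: kg * m^2 / (A^2 * s^3)
V does NOT reduce to kg * m^2 / (A^2 * s^3); a valid unit for electric resistance would be e.g. Ω.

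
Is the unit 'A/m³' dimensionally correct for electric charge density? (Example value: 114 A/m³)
No

electric charge density has SI base units: A * s / m^3
A/m³ does NOT reduce to A * s / m^3; a valid unit for electric charge density would be e.g. C/m³.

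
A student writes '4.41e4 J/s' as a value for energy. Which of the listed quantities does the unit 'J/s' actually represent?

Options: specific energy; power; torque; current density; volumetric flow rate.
power

energy should have units dimensionally equivalent to kg * m^2 / s^2 (e.g. J).
The given unit 'J/s' reduces to kg * m^2 / s^3. Of the listed options, that is the dimensionality of power.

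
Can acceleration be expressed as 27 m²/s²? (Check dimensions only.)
No

acceleration has SI base units: m / s^2
m²/s² does NOT reduce to m / s^2; a valid unit for acceleration would be e.g. m/s².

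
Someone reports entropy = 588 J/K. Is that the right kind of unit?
Yes

entropy has SI base units: kg * m^2 / (s^2 * K)
J/K reduces to the same SI base units, so it is a valid unit for entropy.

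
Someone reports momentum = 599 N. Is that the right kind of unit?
No

momentum has SI base units: kg * m / s
N does NOT reduce to kg * m / s; a valid unit for momentum would be e.g. kg·m/s.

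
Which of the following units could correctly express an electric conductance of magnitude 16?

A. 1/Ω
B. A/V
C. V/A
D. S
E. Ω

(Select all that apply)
A, B, D

electric conductance has SI base units: A^2 * s^3 / (kg * m^2)

Checking each option against A^2 * s^3 / (kg * m^2):
  A. 1/Ω: ✓ matches
  B. A/V: ✓ matches
  C. V/A: ✗ does not match
  D. S: ✓ matches
  E. Ω: ✗ does not match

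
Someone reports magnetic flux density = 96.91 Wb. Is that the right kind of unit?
No

magnetic flux density has SI base units: kg / (A * s^2)
Wb does NOT reduce to kg / (A * s^2); a valid unit for magnetic flux density would be e.g. T.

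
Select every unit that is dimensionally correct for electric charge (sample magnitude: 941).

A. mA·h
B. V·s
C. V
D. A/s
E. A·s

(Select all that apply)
A, E

electric charge has SI base units: A * s

Checking each option against A * s:
  A. mA·h: ✓ matches
  B. V·s: ✗ does not match
  C. V: ✗ does not match
  D. A/s: ✗ does not match
  E. A·s: ✓ matches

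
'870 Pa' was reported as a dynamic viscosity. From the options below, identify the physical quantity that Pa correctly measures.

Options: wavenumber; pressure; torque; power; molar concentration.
pressure

dynamic viscosity should have units dimensionally equivalent to kg / (m * s) (e.g. Pa·s).
The given unit 'Pa' reduces to kg / (m * s^2). Of the listed options, that is the dimensionality of pressure.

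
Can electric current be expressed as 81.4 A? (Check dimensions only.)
Yes

electric current has SI base units: A
A reduces to the same SI base units, so it is a valid unit for electric current.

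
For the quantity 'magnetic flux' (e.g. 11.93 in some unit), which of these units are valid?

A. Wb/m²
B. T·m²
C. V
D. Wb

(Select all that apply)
B, D

magnetic flux has SI base units: kg * m^2 / (A * s^2)

Checking each option against kg * m^2 / (A * s^2):
  A. Wb/m²: ✗ does not match
  B. T·m²: ✓ matches
  C. V: ✗ does not match
  D. Wb: ✓ matches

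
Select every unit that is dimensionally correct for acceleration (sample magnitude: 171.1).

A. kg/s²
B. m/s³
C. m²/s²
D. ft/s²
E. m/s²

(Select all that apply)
D, E

acceleration has SI base units: m / s^2

Checking each option against m / s^2:
  A. kg/s²: ✗ does not match
  B. m/s³: ✗ does not match
  C. m²/s²: ✗ does not match
  D. ft/s²: ✓ matches
  E. m/s²: ✓ matches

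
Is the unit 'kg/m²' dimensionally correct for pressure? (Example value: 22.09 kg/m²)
No

pressure has SI base units: kg / (m * s^2)
kg/m² does NOT reduce to kg / (m * s^2); a valid unit for pressure would be e.g. Pa.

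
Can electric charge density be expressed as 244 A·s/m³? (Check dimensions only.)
Yes

electric charge density has SI base units: A * s / m^3
A·s/m³ reduces to the same SI base units, so it is a valid unit for electric charge density.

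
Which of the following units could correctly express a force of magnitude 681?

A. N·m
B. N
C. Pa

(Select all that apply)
B

force has SI base units: kg * m / s^2

Checking each option against kg * m / s^2:
  A. N·m: ✗ does not match
  B. N: ✓ matches
  C. Pa: ✗ does not match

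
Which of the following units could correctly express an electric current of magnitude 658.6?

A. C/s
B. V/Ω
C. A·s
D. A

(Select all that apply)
A, B, D

electric current has SI base units: A

Checking each option against A:
  A. C/s: ✓ matches
  B. V/Ω: ✓ matches
  C. A·s: ✗ does not match
  D. A: ✓ matches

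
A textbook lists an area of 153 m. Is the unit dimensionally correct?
No

area has SI base units: m^2
m does NOT reduce to m^2; a valid unit for area would be e.g. m².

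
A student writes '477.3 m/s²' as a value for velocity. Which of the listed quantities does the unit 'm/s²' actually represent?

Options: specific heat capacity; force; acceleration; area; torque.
acceleration

velocity should have units dimensionally equivalent to m / s (e.g. m/s).
The given unit 'm/s²' reduces to m / s^2. Of the listed options, that is the dimensionality of acceleration.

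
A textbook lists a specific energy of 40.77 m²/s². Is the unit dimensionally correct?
Yes

specific energy has SI base units: m^2 / s^2
m²/s² reduces to the same SI base units, so it is a valid unit for specific energy.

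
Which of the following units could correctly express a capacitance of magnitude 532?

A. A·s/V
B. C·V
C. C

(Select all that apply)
A

capacitance has SI base units: A^2 * s^4 / (kg * m^2)

Checking each option against A^2 * s^4 / (kg * m^2):
  A. A·s/V: ✓ matches
  B. C·V: ✗ does not match
  C. C: ✗ does not match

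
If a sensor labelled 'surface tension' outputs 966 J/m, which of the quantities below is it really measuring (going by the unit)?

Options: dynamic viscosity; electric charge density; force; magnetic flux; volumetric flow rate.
force

surface tension should have units dimensionally equivalent to kg / s^2 (e.g. N/m).
The given unit 'J/m' reduces to kg * m / s^2. Of the listed options, that is the dimensionality of force.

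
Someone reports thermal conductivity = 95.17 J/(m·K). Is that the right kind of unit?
No

thermal conductivity has SI base units: kg * m / (s^3 * K)
J/(m·K) does NOT reduce to kg * m / (s^3 * K); a valid unit for thermal conductivity would be e.g. W/(m·K).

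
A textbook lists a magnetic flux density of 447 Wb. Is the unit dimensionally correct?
No

magnetic flux density has SI base units: kg / (A * s^2)
Wb does NOT reduce to kg / (A * s^2); a valid unit for magnetic flux density would be e.g. T.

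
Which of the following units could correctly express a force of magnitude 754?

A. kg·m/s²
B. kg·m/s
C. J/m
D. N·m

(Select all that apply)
A, C

force has SI base units: kg * m / s^2

Checking each option against kg * m / s^2:
  A. kg·m/s²: ✓ matches
  B. kg·m/s: ✗ does not match
  C. J/m: ✓ matches
  D. N·m: ✗ does not match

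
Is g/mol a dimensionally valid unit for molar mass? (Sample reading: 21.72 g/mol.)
Yes

molar mass has SI base units: kg / mol
g/mol reduces to the same SI base units, so it is a valid unit for molar mass.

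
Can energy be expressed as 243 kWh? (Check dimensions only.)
Yes

energy has SI base units: kg * m^2 / s^2
kWh reduces to the same SI base units, so it is a valid unit for energy.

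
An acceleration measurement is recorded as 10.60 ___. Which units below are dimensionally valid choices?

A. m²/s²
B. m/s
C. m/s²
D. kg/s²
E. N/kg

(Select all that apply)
C, E

acceleration has SI base units: m / s^2

Checking each option against m / s^2:
  A. m²/s²: ✗ does not match
  B. m/s: ✗ does not match
  C. m/s²: ✓ matches
  D. kg/s²: ✗ does not match
  E. N/kg: ✓ matches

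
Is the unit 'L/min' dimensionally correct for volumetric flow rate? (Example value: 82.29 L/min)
Yes

volumetric flow rate has SI base units: m^3 / s
L/min reduces to the same SI base units, so it is a valid unit for volumetric flow rate.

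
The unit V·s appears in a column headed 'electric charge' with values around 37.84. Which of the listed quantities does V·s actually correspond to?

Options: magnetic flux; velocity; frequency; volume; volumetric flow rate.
magnetic flux

electric charge should have units dimensionally equivalent to A * s (e.g. C).
The given unit 'V·s' reduces to kg * m^2 / (A * s^2). Of the listed options, that is the dimensionality of magnetic flux.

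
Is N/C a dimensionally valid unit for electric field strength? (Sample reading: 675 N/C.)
Yes

electric field strength has SI base units: kg * m / (A * s^3)
N/C reduces to the same SI base units, so it is a valid unit for electric field strength.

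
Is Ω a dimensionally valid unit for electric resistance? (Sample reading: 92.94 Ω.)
Yes

electric resistance has SI base units: kg * m^2 / (A^2 * s^3)
Ω reduces to the same SI base units, so it is a valid unit for electric resistance.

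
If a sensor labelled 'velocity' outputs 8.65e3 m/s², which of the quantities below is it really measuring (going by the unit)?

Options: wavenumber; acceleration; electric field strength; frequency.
acceleration

velocity should have units dimensionally equivalent to m / s (e.g. m/s).
The given unit 'm/s²' reduces to m / s^2. Of the listed options, that is the dimensionality of acceleration.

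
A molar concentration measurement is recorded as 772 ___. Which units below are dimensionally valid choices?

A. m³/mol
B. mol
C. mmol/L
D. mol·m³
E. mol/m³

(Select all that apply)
C, E

molar concentration has SI base units: mol / m^3

Checking each option against mol / m^3:
  A. m³/mol: ✗ does not match
  B. mol: ✗ does not match
  C. mmol/L: ✓ matches
  D. mol·m³: ✗ does not match
  E. mol/m³: ✓ matches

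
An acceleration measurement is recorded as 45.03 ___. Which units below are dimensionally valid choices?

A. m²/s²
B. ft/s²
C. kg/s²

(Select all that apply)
B

acceleration has SI base units: m / s^2

Checking each option against m / s^2:
  A. m²/s²: ✗ does not match
  B. ft/s²: ✓ matches
  C. kg/s²: ✗ does not match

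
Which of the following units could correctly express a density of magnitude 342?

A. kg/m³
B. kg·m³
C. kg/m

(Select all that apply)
A

density has SI base units: kg / m^3

Checking each option against kg / m^3:
  A. kg/m³: ✓ matches
  B. kg·m³: ✗ does not match
  C. kg/m: ✗ does not match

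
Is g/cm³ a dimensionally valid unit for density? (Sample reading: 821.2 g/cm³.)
Yes

density has SI base units: kg / m^3
g/cm³ reduces to the same SI base units, so it is a valid unit for density.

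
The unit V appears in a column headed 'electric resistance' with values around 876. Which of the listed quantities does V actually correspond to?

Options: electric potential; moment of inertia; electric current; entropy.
electric potential

electric resistance should have units dimensionally equivalent to kg * m^2 / (A^2 * s^3) (e.g. Ω).
The given unit 'V' reduces to kg * m^2 / (A * s^3). Of the listed options, that is the dimensionality of electric potential.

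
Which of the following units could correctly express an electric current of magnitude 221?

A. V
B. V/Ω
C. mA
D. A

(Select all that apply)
B, C, D

electric current has SI base units: A

Checking each option against A:
  A. V: ✗ does not match
  B. V/Ω: ✓ matches
  C. mA: ✓ matches
  D. A: ✓ matches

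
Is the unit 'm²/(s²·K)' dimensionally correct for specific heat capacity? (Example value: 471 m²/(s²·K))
Yes

specific heat capacity has SI base units: m^2 / (s^2 * K)
m²/(s²·K) reduces to the same SI base units, so it is a valid unit for specific heat capacity.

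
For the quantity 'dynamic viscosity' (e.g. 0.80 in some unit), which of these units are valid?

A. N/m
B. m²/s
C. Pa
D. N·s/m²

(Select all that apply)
D

dynamic viscosity has SI base units: kg / (m * s)

Checking each option against kg / (m * s):
  A. N/m: ✗ does not match
  B. m²/s: ✗ does not match
  C. Pa: ✗ does not match
  D. N·s/m²: ✓ matches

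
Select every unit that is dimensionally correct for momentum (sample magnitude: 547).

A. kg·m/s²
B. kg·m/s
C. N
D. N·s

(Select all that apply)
B, D

momentum has SI base units: kg * m / s

Checking each option against kg * m / s:
  A. kg·m/s²: ✗ does not match
  B. kg·m/s: ✓ matches
  C. N: ✗ does not match
  D. N·s: ✓ matches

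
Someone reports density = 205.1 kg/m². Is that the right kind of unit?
No

density has SI base units: kg / m^3
kg/m² does NOT reduce to kg / m^3; a valid unit for density would be e.g. kg/m³.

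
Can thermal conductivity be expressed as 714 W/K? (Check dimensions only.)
No

thermal conductivity has SI base units: kg * m / (s^3 * K)
W/K does NOT reduce to kg * m / (s^3 * K); a valid unit for thermal conductivity would be e.g. W/(m·K).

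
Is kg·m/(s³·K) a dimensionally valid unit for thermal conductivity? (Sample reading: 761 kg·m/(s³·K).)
Yes

thermal conductivity has SI base units: kg * m / (s^3 * K)
kg·m/(s³·K) reduces to the same SI base units, so it is a valid unit for thermal conductivity.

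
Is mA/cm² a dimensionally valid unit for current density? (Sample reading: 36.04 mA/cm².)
Yes

current density has SI base units: A / m^2
mA/cm² reduces to the same SI base units, so it is a valid unit for current density.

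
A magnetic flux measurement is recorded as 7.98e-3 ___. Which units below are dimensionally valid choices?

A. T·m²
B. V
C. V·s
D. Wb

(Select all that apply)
A, C, D

magnetic flux has SI base units: kg * m^2 / (A * s^2)

Checking each option against kg * m^2 / (A * s^2):
  A. T·m²: ✓ matches
  B. V: ✗ does not match
  C. V·s: ✓ matches
  D. Wb: ✓ matches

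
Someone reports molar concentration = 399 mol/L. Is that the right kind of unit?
Yes

molar concentration has SI base units: mol / m^3
mol/L reduces to the same SI base units, so it is a valid unit for molar concentration.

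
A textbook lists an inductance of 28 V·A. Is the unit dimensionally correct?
No

inductance has SI base units: kg * m^2 / (A^2 * s^2)
V·A does NOT reduce to kg * m^2 / (A^2 * s^2); a valid unit for inductance would be e.g. H.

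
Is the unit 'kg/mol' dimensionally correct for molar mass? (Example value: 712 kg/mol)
Yes

molar mass has SI base units: kg / mol
kg/mol reduces to the same SI base units, so it is a valid unit for molar mass.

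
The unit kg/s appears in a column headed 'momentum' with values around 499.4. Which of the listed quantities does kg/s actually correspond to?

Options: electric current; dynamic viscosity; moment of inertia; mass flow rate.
mass flow rate

momentum should have units dimensionally equivalent to kg * m / s (e.g. kg·m/s).
The given unit 'kg/s' reduces to kg / s. Of the listed options, that is the dimensionality of mass flow rate.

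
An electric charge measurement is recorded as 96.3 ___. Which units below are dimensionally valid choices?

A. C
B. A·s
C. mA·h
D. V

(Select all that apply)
A, B, C

electric charge has SI base units: A * s

Checking each option against A * s:
  A. C: ✓ matches
  B. A·s: ✓ matches
  C. mA·h: ✓ matches
  D. V: ✗ does not match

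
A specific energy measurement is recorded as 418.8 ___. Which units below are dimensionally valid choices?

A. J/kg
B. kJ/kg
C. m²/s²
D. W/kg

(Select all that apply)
A, B, C

specific energy has SI base units: m^2 / s^2

Checking each option against m^2 / s^2:
  A. J/kg: ✓ matches
  B. kJ/kg: ✓ matches
  C. m²/s²: ✓ matches
  D. W/kg: ✗ does not match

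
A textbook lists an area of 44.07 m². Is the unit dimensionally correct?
Yes

area has SI base units: m^2
m² reduces to the same SI base units, so it is a valid unit for area.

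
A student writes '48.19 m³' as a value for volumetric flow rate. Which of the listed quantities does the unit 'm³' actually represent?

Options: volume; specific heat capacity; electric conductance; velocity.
volume

volumetric flow rate should have units dimensionally equivalent to m^3 / s (e.g. m³/s).
The given unit 'm³' reduces to m^3. Of the listed options, that is the dimensionality of volume.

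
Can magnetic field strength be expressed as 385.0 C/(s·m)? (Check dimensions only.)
Yes

magnetic field strength has SI base units: A / m
C/(s·m) reduces to the same SI base units, so it is a valid unit for magnetic field strength.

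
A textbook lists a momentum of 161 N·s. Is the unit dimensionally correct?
Yes

momentum has SI base units: kg * m / s
N·s reduces to the same SI base units, so it is a valid unit for momentum.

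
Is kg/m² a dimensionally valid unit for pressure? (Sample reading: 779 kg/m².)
No

pressure has SI base units: kg / (m * s^2)
kg/m² does NOT reduce to kg / (m * s^2); a valid unit for pressure would be e.g. Pa.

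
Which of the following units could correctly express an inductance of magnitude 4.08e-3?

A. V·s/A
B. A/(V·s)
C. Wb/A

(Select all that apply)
A, C

inductance has SI base units: kg * m^2 / (A^2 * s^2)

Checking each option against kg * m^2 / (A^2 * s^2):
  A. V·s/A: ✓ matches
  B. A/(V·s): ✗ does not match
  C. Wb/A: ✓ matches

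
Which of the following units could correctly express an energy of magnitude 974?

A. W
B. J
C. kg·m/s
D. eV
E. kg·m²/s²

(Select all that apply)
B, D, E

energy has SI base units: kg * m^2 / s^2

Checking each option against kg * m^2 / s^2:
  A. W: ✗ does not match
  B. J: ✓ matches
  C. kg·m/s: ✗ does not match
  D. eV: ✓ matches
  E. kg·m²/s²: ✓ matches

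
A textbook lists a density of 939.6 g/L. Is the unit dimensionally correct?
Yes

density has SI base units: kg / m^3
g/L reduces to the same SI base units, so it is a valid unit for density.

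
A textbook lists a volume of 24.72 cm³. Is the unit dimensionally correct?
Yes

volume has SI base units: m^3
cm³ reduces to the same SI base units, so it is a valid unit for volume.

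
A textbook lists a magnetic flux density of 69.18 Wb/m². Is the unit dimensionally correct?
Yes

magnetic flux density has SI base units: kg / (A * s^2)
Wb/m² reduces to the same SI base units, so it is a valid unit for magnetic flux density.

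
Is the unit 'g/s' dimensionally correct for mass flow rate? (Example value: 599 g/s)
Yes

mass flow rate has SI base units: kg / s
g/s reduces to the same SI base units, so it is a valid unit for mass flow rate.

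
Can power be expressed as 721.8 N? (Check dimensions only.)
No

power has SI base units: kg * m^2 / s^3
N does NOT reduce to kg * m^2 / s^3; a valid unit for power would be e.g. W.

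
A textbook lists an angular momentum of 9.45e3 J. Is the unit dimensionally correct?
No

angular momentum has SI base units: kg * m^2 / s
J does NOT reduce to kg * m^2 / s; a valid unit for angular momentum would be e.g. kg·m²/s.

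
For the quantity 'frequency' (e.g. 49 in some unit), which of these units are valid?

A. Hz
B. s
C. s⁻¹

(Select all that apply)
A, C

frequency has SI base units: 1 / s

Checking each option against 1 / s:
  A. Hz: ✓ matches
  B. s: ✗ does not match
  C. s⁻¹: ✓ matches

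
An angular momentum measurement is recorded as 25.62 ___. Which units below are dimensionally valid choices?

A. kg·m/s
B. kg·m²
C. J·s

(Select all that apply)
C

angular momentum has SI base units: kg * m^2 / s

Checking each option against kg * m^2 / s:
  A. kg·m/s: ✗ does not match
  B. kg·m²: ✗ does not match
  C. J·s: ✓ matches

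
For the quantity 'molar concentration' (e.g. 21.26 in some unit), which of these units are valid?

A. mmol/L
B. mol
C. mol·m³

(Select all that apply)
A

molar concentration has SI base units: mol / m^3

Checking each option against mol / m^3:
  A. mmol/L: ✓ matches
  B. mol: ✗ does not match
  C. mol·m³: ✗ does not match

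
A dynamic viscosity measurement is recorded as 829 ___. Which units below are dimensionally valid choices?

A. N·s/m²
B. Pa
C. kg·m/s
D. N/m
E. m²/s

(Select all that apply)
A

dynamic viscosity has SI base units: kg / (m * s)

Checking each option against kg / (m * s):
  A. N·s/m²: ✓ matches
  B. Pa: ✗ does not match
  C. kg·m/s: ✗ does not match
  D. N/m: ✗ does not match
  E. m²/s: ✗ does not match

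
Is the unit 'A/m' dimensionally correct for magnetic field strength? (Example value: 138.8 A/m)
Yes

magnetic field strength has SI base units: A / m
A/m reduces to the same SI base units, so it is a valid unit for magnetic field strength.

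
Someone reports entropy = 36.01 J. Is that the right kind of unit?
No

entropy has SI base units: kg * m^2 / (s^2 * K)
J does NOT reduce to kg * m^2 / (s^2 * K); a valid unit for entropy would be e.g. J/K.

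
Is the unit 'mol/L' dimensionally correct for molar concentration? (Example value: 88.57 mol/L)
Yes

molar concentration has SI base units: mol / m^3
mol/L reduces to the same SI base units, so it is a valid unit for molar concentration.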